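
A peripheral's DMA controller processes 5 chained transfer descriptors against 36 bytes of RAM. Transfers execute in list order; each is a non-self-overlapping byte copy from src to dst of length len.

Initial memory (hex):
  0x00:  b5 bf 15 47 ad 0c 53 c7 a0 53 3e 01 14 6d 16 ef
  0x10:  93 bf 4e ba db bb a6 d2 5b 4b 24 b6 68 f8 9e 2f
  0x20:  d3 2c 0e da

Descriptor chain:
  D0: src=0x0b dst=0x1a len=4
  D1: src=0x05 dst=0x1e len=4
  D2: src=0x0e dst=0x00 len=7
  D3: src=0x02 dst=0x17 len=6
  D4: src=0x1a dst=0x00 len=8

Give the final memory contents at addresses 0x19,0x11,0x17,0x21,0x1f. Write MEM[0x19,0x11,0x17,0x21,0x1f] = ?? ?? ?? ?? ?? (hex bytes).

  after D0: wrote 4B at 0x1a = 01146d16
  after D1: wrote 4B at 0x1e = 0c53c7a0
  after D2: wrote 7B at 0x00 = 16ef93bf4ebadb
  after D3: wrote 6B at 0x17 = 93bf4ebadbc7
  after D4: wrote 8B at 0x00 = badbc7160c53c7a0
query mem[0x19]=0x4e, mem[0x11]=0xbf, mem[0x17]=0x93, mem[0x21]=0xa0, mem[0x1f]=0x53

MEM[0x19,0x11,0x17,0x21,0x1f] = 4e bf 93 a0 53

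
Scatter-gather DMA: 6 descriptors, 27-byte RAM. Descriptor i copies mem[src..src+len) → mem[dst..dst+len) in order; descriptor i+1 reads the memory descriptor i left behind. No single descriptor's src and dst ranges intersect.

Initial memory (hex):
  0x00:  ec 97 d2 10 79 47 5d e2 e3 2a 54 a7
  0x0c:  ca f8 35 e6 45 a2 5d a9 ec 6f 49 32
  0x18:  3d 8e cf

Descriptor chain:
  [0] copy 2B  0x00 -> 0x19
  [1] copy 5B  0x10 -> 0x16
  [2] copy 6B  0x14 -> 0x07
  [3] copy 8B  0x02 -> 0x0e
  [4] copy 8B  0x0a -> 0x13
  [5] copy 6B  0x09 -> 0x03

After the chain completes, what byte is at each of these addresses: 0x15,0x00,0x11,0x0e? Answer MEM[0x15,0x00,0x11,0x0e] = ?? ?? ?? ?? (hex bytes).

[0] 0x00->0x19 len=2 : ec 97
[1] 0x10->0x16 len=5 : 45 a2 5d a9 ec
[2] 0x14->0x07 len=6 : ec 6f 45 a2 5d a9
[3] 0x02->0x0e len=8 : d2 10 79 47 5d ec 6f 45
[4] 0x0a->0x13 len=8 : a2 5d a9 f8 d2 10 79 47
[5] 0x09->0x03 len=6 : 45 a2 5d a9 f8 d2
query mem[0x15]=0xa9, mem[0x00]=0xec, mem[0x11]=0x47, mem[0x0e]=0xd2

MEM[0x15,0x00,0x11,0x0e] = a9 ec 47 d2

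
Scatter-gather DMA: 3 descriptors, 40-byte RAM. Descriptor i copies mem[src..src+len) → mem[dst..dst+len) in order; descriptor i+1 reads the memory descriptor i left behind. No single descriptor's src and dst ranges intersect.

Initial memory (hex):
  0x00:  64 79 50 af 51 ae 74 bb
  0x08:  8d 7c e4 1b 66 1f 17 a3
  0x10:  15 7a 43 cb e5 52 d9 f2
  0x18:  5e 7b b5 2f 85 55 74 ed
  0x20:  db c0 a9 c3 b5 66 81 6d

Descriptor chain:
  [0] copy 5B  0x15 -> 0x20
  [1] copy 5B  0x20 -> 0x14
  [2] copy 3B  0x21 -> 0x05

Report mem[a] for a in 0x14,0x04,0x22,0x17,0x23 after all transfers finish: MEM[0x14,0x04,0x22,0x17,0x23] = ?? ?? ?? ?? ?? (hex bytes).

  after D0: wrote 5B at 0x20 = 52d9f25e7b
  after D1: wrote 5B at 0x14 = 52d9f25e7b
  after D2: wrote 3B at 0x05 = d9f25e
query mem[0x14]=0x52, mem[0x04]=0x51, mem[0x22]=0xf2, mem[0x17]=0x5e, mem[0x23]=0x5e

MEM[0x14,0x04,0x22,0x17,0x23] = 52 51 f2 5e 5e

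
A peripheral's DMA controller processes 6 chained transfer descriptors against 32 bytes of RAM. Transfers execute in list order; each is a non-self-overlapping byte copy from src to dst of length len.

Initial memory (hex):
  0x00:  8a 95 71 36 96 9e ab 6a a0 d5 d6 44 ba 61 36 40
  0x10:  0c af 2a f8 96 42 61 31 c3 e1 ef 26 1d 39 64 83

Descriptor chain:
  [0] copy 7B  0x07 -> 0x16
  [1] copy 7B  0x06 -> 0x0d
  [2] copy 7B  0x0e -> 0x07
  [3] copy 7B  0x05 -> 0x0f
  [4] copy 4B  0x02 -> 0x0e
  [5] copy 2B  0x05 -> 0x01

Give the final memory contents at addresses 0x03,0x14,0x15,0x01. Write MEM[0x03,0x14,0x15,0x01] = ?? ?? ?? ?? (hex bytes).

MEM[0x03,0x14,0x15,0x01] = 36 d6 44 9e

#0 dst[0x16+7] := {0x6a,0xa0,0xd5,0xd6,0x44,0xba,0x61}
#1 dst[0x0d+7] := {0xab,0x6a,0xa0,0xd5,0xd6,0x44,0xba}
#2 dst[0x07+7] := {0x6a,0xa0,0xd5,0xd6,0x44,0xba,0x96}
#3 dst[0x0f+7] := {0x9e,0xab,0x6a,0xa0,0xd5,0xd6,0x44}
#4 dst[0x0e+4] := {0x71,0x36,0x96,0x9e}
#5 dst[0x01+2] := {0x9e,0xab}
query mem[0x03]=0x36, mem[0x14]=0xd6, mem[0x15]=0x44, mem[0x01]=0x9e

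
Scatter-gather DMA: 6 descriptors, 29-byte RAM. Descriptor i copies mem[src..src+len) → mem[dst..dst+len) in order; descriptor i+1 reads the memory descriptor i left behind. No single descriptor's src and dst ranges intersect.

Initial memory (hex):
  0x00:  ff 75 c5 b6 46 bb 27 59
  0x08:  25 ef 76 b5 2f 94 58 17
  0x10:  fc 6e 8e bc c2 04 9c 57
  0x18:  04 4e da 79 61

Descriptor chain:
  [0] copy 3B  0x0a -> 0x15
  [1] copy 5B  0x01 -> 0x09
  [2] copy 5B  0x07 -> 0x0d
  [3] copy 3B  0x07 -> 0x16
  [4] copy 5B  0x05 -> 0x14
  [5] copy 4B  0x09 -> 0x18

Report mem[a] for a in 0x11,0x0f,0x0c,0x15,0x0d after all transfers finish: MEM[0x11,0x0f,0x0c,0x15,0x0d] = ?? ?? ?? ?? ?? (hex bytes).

#0 dst[0x15+3] := {0x76,0xb5,0x2f}
#1 dst[0x09+5] := {0x75,0xc5,0xb6,0x46,0xbb}
#2 dst[0x0d+5] := {0x59,0x25,0x75,0xc5,0xb6}
#3 dst[0x16+3] := {0x59,0x25,0x75}
#4 dst[0x14+5] := {0xbb,0x27,0x59,0x25,0x75}
#5 dst[0x18+4] := {0x75,0xc5,0xb6,0x46}
query mem[0x11]=0xb6, mem[0x0f]=0x75, mem[0x0c]=0x46, mem[0x15]=0x27, mem[0x0d]=0x59

MEM[0x11,0x0f,0x0c,0x15,0x0d] = b6 75 46 27 59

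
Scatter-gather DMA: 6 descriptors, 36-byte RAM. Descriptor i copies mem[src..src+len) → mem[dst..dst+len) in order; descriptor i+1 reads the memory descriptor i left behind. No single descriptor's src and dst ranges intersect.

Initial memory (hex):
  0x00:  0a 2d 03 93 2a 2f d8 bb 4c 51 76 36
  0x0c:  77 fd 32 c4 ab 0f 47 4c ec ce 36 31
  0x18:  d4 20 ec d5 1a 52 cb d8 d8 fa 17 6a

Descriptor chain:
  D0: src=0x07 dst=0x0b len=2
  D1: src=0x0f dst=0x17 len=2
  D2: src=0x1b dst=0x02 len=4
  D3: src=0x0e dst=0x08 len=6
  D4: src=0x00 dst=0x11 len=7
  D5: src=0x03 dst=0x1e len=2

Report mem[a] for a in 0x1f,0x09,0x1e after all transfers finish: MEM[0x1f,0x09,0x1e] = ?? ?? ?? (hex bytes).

[0] 0x07->0x0b len=2 : bb 4c
[1] 0x0f->0x17 len=2 : c4 ab
[2] 0x1b->0x02 len=4 : d5 1a 52 cb
[3] 0x0e->0x08 len=6 : 32 c4 ab 0f 47 4c
[4] 0x00->0x11 len=7 : 0a 2d d5 1a 52 cb d8
[5] 0x03->0x1e len=2 : 1a 52
query mem[0x1f]=0x52, mem[0x09]=0xc4, mem[0x1e]=0x1a

MEM[0x1f,0x09,0x1e] = 52 c4 1a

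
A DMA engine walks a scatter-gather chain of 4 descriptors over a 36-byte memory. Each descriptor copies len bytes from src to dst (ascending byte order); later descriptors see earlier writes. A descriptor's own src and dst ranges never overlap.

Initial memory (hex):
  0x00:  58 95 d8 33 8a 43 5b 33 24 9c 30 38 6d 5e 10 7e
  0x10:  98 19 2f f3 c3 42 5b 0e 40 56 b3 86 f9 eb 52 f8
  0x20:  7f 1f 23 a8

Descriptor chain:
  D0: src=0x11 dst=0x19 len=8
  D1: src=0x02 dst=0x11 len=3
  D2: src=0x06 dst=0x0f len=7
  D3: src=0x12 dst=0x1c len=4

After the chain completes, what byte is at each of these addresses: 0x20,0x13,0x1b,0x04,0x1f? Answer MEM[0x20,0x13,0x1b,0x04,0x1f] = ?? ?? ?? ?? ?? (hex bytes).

#0 dst[0x19+8] := {0x19,0x2f,0xf3,0xc3,0x42,0x5b,0x0e,0x40}
#1 dst[0x11+3] := {0xd8,0x33,0x8a}
#2 dst[0x0f+7] := {0x5b,0x33,0x24,0x9c,0x30,0x38,0x6d}
#3 dst[0x1c+4] := {0x9c,0x30,0x38,0x6d}
query mem[0x20]=0x40, mem[0x13]=0x30, mem[0x1b]=0xf3, mem[0x04]=0x8a, mem[0x1f]=0x6d

MEM[0x20,0x13,0x1b,0x04,0x1f] = 40 30 f3 8a 6d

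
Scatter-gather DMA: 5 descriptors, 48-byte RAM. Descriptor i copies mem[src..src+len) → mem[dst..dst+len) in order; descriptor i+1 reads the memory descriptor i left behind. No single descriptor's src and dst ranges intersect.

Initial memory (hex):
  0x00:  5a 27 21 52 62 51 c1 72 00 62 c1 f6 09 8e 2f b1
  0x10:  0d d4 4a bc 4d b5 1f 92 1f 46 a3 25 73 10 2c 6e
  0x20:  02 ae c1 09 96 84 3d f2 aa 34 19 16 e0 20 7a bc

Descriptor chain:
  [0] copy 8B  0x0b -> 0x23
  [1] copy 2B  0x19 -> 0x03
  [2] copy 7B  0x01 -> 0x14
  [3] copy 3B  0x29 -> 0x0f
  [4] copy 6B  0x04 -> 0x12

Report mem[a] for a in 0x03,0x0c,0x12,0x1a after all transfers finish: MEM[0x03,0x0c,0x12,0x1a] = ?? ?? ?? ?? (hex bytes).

MEM[0x03,0x0c,0x12,0x1a] = 46 09 a3 72

  after D0: wrote 8B at 0x23 = f6098e2fb10dd44a
  after D1: wrote 2B at 0x03 = 46a3
  after D2: wrote 7B at 0x14 = 272146a351c172
  after D3: wrote 3B at 0x0f = d44a16
  after D4: wrote 6B at 0x12 = a351c1720062
query mem[0x03]=0x46, mem[0x0c]=0x09, mem[0x12]=0xa3, mem[0x1a]=0x72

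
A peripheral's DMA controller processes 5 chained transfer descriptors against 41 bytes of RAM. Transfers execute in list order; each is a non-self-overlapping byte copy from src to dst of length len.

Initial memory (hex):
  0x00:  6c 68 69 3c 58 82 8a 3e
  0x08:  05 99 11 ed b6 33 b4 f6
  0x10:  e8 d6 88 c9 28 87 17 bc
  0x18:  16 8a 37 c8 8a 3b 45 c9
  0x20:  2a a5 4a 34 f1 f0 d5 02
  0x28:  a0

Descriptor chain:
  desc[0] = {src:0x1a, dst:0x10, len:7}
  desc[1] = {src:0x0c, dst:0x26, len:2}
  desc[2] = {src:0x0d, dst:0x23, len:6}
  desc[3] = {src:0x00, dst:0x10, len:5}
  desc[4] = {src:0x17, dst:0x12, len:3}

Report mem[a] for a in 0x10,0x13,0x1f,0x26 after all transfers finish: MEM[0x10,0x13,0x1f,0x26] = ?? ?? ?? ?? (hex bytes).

#0 dst[0x10+7] := {0x37,0xc8,0x8a,0x3b,0x45,0xc9,0x2a}
#1 dst[0x26+2] := {0xb6,0x33}
#2 dst[0x23+6] := {0x33,0xb4,0xf6,0x37,0xc8,0x8a}
#3 dst[0x10+5] := {0x6c,0x68,0x69,0x3c,0x58}
#4 dst[0x12+3] := {0xbc,0x16,0x8a}
query mem[0x10]=0x6c, mem[0x13]=0x16, mem[0x1f]=0xc9, mem[0x26]=0x37

MEM[0x10,0x13,0x1f,0x26] = 6c 16 c9 37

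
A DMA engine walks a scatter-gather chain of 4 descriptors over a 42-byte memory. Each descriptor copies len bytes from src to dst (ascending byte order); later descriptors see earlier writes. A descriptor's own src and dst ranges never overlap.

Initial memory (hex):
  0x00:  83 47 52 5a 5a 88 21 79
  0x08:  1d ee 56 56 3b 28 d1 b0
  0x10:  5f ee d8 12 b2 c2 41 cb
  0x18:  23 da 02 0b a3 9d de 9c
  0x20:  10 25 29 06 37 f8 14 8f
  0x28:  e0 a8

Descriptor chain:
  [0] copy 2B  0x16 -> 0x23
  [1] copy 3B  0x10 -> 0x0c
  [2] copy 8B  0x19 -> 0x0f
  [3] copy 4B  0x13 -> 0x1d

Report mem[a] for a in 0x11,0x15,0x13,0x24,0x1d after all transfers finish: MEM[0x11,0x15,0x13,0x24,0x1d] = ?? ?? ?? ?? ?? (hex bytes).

  after D0: wrote 2B at 0x23 = 41cb
  after D1: wrote 3B at 0x0c = 5feed8
  after D2: wrote 8B at 0x0f = da020ba39dde9c10
  after D3: wrote 4B at 0x1d = 9dde9c10
query mem[0x11]=0x0b, mem[0x15]=0x9c, mem[0x13]=0x9d, mem[0x24]=0xcb, mem[0x1d]=0x9d

MEM[0x11,0x15,0x13,0x24,0x1d] = 0b 9c 9d cb 9d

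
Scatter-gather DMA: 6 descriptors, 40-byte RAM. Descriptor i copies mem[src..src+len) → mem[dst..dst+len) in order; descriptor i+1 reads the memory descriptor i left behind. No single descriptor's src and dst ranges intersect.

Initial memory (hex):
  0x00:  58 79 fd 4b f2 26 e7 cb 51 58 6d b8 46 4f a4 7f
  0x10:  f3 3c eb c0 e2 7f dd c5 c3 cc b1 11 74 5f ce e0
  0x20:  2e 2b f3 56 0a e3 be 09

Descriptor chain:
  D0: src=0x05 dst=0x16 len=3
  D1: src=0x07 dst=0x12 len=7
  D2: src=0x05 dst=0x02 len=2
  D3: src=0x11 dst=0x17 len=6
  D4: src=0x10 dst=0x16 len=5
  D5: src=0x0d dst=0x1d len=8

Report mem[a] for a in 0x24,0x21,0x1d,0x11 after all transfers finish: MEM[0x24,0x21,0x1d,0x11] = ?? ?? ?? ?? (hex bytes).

D0: mem[0x16..0x18] <- [26 e7 cb]
D1: mem[0x12..0x18] <- [cb 51 58 6d b8 46 4f]
D2: mem[0x02..0x03] <- [26 e7]
D3: mem[0x17..0x1c] <- [3c cb 51 58 6d b8]
D4: mem[0x16..0x1a] <- [f3 3c cb 51 58]
D5: mem[0x1d..0x24] <- [4f a4 7f f3 3c cb 51 58]
query mem[0x24]=0x58, mem[0x21]=0x3c, mem[0x1d]=0x4f, mem[0x11]=0x3c

MEM[0x24,0x21,0x1d,0x11] = 58 3c 4f 3c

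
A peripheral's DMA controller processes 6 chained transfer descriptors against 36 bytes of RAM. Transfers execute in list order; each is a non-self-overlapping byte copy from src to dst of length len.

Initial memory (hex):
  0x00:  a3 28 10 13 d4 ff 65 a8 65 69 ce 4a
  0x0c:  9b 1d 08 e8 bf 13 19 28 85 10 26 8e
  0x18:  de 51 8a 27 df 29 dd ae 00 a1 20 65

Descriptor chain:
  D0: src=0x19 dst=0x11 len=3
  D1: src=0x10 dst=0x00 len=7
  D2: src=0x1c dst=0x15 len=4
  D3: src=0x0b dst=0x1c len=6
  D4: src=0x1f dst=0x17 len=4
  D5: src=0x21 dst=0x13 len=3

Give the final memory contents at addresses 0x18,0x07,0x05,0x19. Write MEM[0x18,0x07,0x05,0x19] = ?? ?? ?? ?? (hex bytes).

MEM[0x18,0x07,0x05,0x19] = e8 a8 10 bf

D0: mem[0x11..0x13] <- [51 8a 27]
D1: mem[0x00..0x06] <- [bf 51 8a 27 85 10 26]
D2: mem[0x15..0x18] <- [df 29 dd ae]
D3: mem[0x1c..0x21] <- [4a 9b 1d 08 e8 bf]
D4: mem[0x17..0x1a] <- [08 e8 bf 20]
D5: mem[0x13..0x15] <- [bf 20 65]
query mem[0x18]=0xe8, mem[0x07]=0xa8, mem[0x05]=0x10, mem[0x19]=0xbf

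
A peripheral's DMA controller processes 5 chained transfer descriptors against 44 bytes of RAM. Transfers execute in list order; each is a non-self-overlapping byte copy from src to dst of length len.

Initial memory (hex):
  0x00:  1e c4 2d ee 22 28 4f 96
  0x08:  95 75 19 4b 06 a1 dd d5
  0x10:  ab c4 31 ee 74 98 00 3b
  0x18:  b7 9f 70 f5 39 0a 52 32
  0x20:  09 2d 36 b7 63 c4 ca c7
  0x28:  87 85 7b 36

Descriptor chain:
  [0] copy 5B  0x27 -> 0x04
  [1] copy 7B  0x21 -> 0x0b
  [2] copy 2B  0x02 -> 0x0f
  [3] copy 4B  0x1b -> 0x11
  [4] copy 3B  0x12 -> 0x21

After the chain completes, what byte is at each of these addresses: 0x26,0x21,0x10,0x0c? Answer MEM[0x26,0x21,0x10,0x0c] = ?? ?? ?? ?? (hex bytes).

MEM[0x26,0x21,0x10,0x0c] = ca 39 ee 36

#0 dst[0x04+5] := {0xc7,0x87,0x85,0x7b,0x36}
#1 dst[0x0b+7] := {0x2d,0x36,0xb7,0x63,0xc4,0xca,0xc7}
#2 dst[0x0f+2] := {0x2d,0xee}
#3 dst[0x11+4] := {0xf5,0x39,0x0a,0x52}
#4 dst[0x21+3] := {0x39,0x0a,0x52}
query mem[0x26]=0xca, mem[0x21]=0x39, mem[0x10]=0xee, mem[0x0c]=0x36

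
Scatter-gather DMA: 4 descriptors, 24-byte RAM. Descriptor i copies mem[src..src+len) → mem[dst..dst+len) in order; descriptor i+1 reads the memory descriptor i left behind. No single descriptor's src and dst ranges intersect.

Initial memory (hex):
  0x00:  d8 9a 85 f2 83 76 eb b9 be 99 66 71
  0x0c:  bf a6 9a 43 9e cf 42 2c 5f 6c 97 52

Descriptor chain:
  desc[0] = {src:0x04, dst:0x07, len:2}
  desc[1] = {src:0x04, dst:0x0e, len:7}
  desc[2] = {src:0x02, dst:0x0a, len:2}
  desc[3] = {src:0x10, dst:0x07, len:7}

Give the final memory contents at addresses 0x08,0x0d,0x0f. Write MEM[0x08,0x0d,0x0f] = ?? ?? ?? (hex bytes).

  after D0: wrote 2B at 0x07 = 8376
  after D1: wrote 7B at 0x0e = 8376eb83769966
  after D2: wrote 2B at 0x0a = 85f2
  after D3: wrote 7B at 0x07 = eb837699666c97
query mem[0x08]=0x83, mem[0x0d]=0x97, mem[0x0f]=0x76

MEM[0x08,0x0d,0x0f] = 83 97 76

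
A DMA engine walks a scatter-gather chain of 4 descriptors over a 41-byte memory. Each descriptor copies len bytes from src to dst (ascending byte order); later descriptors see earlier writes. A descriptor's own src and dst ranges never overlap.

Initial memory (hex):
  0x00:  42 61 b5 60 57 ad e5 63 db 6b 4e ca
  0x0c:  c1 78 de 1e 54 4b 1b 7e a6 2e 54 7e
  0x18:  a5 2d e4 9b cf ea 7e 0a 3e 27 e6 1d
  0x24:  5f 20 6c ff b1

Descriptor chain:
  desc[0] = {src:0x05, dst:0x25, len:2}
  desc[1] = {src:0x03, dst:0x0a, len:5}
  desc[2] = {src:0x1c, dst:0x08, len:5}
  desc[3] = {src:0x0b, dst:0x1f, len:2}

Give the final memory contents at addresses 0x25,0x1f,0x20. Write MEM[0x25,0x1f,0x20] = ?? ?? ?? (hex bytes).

MEM[0x25,0x1f,0x20] = ad 0a 3e

[0] 0x05->0x25 len=2 : ad e5
[1] 0x03->0x0a len=5 : 60 57 ad e5 63
[2] 0x1c->0x08 len=5 : cf ea 7e 0a 3e
[3] 0x0b->0x1f len=2 : 0a 3e
query mem[0x25]=0xad, mem[0x1f]=0x0a, mem[0x20]=0x3e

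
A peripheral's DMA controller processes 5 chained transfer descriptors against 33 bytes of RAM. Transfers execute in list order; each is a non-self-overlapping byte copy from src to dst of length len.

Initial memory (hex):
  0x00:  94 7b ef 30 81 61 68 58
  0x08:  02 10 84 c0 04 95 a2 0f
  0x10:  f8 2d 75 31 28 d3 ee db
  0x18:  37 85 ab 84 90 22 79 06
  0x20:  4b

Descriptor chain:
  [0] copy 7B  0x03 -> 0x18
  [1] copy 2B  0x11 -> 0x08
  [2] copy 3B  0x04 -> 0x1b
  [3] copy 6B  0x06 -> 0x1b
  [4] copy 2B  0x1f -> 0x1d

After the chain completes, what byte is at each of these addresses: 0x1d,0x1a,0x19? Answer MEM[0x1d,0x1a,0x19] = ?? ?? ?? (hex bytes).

MEM[0x1d,0x1a,0x19] = 84 61 81

D0: mem[0x18..0x1e] <- [30 81 61 68 58 02 10]
D1: mem[0x08..0x09] <- [2d 75]
D2: mem[0x1b..0x1d] <- [81 61 68]
D3: mem[0x1b..0x20] <- [68 58 2d 75 84 c0]
D4: mem[0x1d..0x1e] <- [84 c0]
query mem[0x1d]=0x84, mem[0x1a]=0x61, mem[0x19]=0x81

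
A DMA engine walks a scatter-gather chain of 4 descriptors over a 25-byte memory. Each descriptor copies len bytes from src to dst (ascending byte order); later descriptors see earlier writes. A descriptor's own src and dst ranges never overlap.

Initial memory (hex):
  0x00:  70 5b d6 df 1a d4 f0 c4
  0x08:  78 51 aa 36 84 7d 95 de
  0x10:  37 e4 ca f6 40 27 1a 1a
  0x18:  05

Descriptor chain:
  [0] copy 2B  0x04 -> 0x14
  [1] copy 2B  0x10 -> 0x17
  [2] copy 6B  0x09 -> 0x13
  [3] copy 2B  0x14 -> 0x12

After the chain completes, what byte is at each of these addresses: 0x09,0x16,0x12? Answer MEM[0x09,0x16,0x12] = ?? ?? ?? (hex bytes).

  after D0: wrote 2B at 0x14 = 1ad4
  after D1: wrote 2B at 0x17 = 37e4
  after D2: wrote 6B at 0x13 = 51aa36847d95
  after D3: wrote 2B at 0x12 = aa36
query mem[0x09]=0x51, mem[0x16]=0x84, mem[0x12]=0xaa

MEM[0x09,0x16,0x12] = 51 84 aa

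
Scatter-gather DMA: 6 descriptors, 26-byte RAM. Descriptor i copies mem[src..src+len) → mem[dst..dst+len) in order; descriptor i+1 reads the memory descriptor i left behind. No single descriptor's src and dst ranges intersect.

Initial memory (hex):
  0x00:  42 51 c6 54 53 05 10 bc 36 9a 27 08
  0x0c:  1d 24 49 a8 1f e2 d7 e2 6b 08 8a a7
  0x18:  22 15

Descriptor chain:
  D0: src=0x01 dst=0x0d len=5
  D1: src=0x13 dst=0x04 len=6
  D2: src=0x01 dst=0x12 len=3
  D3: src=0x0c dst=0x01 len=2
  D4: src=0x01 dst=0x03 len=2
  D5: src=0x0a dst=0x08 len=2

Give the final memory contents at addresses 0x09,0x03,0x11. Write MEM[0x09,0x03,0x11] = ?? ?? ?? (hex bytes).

MEM[0x09,0x03,0x11] = 08 1d 05

D0: mem[0x0d..0x11] <- [51 c6 54 53 05]
D1: mem[0x04..0x09] <- [e2 6b 08 8a a7 22]
D2: mem[0x12..0x14] <- [51 c6 54]
D3: mem[0x01..0x02] <- [1d 51]
D4: mem[0x03..0x04] <- [1d 51]
D5: mem[0x08..0x09] <- [27 08]
query mem[0x09]=0x08, mem[0x03]=0x1d, mem[0x11]=0x05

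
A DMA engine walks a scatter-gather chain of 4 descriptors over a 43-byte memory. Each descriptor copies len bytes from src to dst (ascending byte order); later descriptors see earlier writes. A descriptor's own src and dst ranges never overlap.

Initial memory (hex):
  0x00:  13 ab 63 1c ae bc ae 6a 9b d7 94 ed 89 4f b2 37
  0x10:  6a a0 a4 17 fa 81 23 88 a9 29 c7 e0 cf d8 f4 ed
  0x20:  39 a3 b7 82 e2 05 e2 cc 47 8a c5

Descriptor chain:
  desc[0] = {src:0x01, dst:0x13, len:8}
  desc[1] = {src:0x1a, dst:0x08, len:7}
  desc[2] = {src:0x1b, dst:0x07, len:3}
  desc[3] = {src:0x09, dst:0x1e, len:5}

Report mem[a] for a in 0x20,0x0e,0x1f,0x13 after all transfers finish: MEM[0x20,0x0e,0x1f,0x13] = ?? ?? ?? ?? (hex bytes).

#0 dst[0x13+8] := {0xab,0x63,0x1c,0xae,0xbc,0xae,0x6a,0x9b}
#1 dst[0x08+7] := {0x9b,0xe0,0xcf,0xd8,0xf4,0xed,0x39}
#2 dst[0x07+3] := {0xe0,0xcf,0xd8}
#3 dst[0x1e+5] := {0xd8,0xcf,0xd8,0xf4,0xed}
query mem[0x20]=0xd8, mem[0x0e]=0x39, mem[0x1f]=0xcf, mem[0x13]=0xab

MEM[0x20,0x0e,0x1f,0x13] = d8 39 cf ab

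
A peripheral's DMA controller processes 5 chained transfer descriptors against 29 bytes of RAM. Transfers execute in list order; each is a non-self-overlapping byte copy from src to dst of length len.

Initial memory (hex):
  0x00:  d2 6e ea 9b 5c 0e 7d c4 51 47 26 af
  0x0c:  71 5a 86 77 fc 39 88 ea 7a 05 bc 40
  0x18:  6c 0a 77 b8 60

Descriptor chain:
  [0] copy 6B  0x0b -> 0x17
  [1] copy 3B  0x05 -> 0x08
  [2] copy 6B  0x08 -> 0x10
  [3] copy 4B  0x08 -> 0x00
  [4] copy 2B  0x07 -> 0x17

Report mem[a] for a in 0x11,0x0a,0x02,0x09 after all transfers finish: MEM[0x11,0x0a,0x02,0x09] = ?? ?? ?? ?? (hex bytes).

D0: mem[0x17..0x1c] <- [af 71 5a 86 77 fc]
D1: mem[0x08..0x0a] <- [0e 7d c4]
D2: mem[0x10..0x15] <- [0e 7d c4 af 71 5a]
D3: mem[0x00..0x03] <- [0e 7d c4 af]
D4: mem[0x17..0x18] <- [c4 0e]
query mem[0x11]=0x7d, mem[0x0a]=0xc4, mem[0x02]=0xc4, mem[0x09]=0x7d

MEM[0x11,0x0a,0x02,0x09] = 7d c4 c4 7d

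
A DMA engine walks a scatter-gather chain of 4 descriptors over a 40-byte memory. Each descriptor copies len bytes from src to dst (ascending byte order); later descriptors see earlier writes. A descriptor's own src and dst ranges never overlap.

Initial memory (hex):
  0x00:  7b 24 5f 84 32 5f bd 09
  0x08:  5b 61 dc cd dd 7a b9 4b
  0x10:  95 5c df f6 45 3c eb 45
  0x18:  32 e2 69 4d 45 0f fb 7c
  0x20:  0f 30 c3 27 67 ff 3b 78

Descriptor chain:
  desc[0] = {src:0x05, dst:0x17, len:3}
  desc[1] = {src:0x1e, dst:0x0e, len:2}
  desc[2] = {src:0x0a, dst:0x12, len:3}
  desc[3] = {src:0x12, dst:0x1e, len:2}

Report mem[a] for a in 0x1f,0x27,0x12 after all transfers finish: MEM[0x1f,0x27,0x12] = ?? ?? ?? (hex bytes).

MEM[0x1f,0x27,0x12] = cd 78 dc

#0 dst[0x17+3] := {0x5f,0xbd,0x09}
#1 dst[0x0e+2] := {0xfb,0x7c}
#2 dst[0x12+3] := {0xdc,0xcd,0xdd}
#3 dst[0x1e+2] := {0xdc,0xcd}
query mem[0x1f]=0xcd, mem[0x27]=0x78, mem[0x12]=0xdc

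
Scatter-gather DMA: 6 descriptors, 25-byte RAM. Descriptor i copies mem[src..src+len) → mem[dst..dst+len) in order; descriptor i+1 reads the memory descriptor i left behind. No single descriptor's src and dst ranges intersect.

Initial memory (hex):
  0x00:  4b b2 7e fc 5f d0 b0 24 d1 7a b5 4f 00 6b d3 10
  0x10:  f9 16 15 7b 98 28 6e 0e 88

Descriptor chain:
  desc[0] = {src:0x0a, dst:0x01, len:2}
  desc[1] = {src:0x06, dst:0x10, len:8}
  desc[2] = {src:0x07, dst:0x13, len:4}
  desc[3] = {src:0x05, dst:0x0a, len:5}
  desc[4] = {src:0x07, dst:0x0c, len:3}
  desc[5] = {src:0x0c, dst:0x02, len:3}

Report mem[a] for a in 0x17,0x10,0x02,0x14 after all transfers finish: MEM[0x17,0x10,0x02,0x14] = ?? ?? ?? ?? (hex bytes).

D0: mem[0x01..0x02] <- [b5 4f]
D1: mem[0x10..0x17] <- [b0 24 d1 7a b5 4f 00 6b]
D2: mem[0x13..0x16] <- [24 d1 7a b5]
D3: mem[0x0a..0x0e] <- [d0 b0 24 d1 7a]
D4: mem[0x0c..0x0e] <- [24 d1 7a]
D5: mem[0x02..0x04] <- [24 d1 7a]
query mem[0x17]=0x6b, mem[0x10]=0xb0, mem[0x02]=0x24, mem[0x14]=0xd1

MEM[0x17,0x10,0x02,0x14] = 6b b0 24 d1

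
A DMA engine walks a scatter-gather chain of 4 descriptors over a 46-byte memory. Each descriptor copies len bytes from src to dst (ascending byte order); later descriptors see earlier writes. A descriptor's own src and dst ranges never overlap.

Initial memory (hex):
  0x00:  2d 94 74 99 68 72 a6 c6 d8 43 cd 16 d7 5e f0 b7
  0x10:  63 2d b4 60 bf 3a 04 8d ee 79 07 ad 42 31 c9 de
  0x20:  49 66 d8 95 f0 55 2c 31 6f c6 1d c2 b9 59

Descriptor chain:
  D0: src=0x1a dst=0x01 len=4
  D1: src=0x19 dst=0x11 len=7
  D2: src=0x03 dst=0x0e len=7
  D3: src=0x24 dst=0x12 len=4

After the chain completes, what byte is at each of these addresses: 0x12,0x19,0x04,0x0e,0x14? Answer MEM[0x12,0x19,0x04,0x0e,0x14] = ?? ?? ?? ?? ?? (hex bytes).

MEM[0x12,0x19,0x04,0x0e,0x14] = f0 79 31 42 2c

[0] 0x1a->0x01 len=4 : 07 ad 42 31
[1] 0x19->0x11 len=7 : 79 07 ad 42 31 c9 de
[2] 0x03->0x0e len=7 : 42 31 72 a6 c6 d8 43
[3] 0x24->0x12 len=4 : f0 55 2c 31
query mem[0x12]=0xf0, mem[0x19]=0x79, mem[0x04]=0x31, mem[0x0e]=0x42, mem[0x14]=0x2c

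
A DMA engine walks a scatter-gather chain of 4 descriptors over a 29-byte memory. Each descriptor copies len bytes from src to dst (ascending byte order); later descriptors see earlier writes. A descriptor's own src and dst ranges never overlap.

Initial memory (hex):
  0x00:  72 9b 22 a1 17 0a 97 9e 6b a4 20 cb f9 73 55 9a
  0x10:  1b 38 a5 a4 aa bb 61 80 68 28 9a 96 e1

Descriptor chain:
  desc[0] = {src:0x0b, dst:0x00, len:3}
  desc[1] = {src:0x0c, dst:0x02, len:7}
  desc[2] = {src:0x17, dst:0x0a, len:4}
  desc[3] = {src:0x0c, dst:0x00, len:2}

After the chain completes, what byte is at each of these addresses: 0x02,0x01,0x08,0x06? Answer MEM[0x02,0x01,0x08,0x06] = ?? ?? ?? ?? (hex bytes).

MEM[0x02,0x01,0x08,0x06] = f9 9a a5 1b

[0] 0x0b->0x00 len=3 : cb f9 73
[1] 0x0c->0x02 len=7 : f9 73 55 9a 1b 38 a5
[2] 0x17->0x0a len=4 : 80 68 28 9a
[3] 0x0c->0x00 len=2 : 28 9a
query mem[0x02]=0xf9, mem[0x01]=0x9a, mem[0x08]=0xa5, mem[0x06]=0x1b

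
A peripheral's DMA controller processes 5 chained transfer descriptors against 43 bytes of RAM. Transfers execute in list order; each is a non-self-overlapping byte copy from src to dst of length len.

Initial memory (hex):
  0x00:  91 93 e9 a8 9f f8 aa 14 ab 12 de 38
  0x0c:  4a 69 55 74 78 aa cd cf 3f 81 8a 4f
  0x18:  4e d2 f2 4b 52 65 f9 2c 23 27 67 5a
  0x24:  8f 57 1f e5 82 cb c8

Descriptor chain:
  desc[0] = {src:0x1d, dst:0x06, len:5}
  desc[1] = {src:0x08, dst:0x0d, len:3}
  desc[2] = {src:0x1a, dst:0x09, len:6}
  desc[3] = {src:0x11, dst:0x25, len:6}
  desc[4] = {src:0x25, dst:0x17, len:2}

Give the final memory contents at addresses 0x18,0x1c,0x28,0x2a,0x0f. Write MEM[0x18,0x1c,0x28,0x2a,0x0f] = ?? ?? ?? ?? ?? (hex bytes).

  after D0: wrote 5B at 0x06 = 65f92c2327
  after D1: wrote 3B at 0x0d = 2c2327
  after D2: wrote 6B at 0x09 = f24b5265f92c
  after D3: wrote 6B at 0x25 = aacdcf3f818a
  after D4: wrote 2B at 0x17 = aacd
query mem[0x18]=0xcd, mem[0x1c]=0x52, mem[0x28]=0x3f, mem[0x2a]=0x8a, mem[0x0f]=0x27

MEM[0x18,0x1c,0x28,0x2a,0x0f] = cd 52 3f 8a 27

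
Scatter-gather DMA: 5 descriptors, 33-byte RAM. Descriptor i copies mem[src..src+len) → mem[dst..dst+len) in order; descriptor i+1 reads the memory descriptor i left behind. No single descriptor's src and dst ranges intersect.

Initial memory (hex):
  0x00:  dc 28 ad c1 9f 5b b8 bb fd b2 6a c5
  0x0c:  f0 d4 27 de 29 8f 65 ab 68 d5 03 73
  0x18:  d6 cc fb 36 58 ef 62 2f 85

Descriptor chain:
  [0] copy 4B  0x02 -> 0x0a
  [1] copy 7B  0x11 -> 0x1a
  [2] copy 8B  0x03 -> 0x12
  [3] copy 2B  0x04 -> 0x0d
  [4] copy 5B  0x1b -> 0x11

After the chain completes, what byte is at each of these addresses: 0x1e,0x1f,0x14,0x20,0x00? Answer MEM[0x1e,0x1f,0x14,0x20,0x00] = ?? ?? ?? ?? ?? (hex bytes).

  after D0: wrote 4B at 0x0a = adc19f5b
  after D1: wrote 7B at 0x1a = 8f65ab68d50373
  after D2: wrote 8B at 0x12 = c19f5bb8bbfdb2ad
  after D3: wrote 2B at 0x0d = 9f5b
  after D4: wrote 5B at 0x11 = 65ab68d503
query mem[0x1e]=0xd5, mem[0x1f]=0x03, mem[0x14]=0xd5, mem[0x20]=0x73, mem[0x00]=0xdc

MEM[0x1e,0x1f,0x14,0x20,0x00] = d5 03 d5 73 dc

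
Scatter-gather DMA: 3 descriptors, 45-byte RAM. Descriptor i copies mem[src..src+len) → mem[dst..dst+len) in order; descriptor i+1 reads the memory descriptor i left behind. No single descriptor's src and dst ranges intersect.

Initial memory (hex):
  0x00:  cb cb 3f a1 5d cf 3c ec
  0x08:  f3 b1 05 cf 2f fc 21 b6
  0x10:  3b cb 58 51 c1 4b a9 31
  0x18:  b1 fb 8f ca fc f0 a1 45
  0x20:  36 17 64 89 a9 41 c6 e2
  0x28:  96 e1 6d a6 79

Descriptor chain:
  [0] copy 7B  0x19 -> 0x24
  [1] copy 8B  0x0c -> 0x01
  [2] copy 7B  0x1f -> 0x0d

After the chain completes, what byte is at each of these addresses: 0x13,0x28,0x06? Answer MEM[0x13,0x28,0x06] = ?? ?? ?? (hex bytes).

  after D0: wrote 7B at 0x24 = fb8fcafcf0a145
  after D1: wrote 8B at 0x01 = 2ffc21b63bcb5851
  after D2: wrote 7B at 0x0d = 4536176489fb8f
query mem[0x13]=0x8f, mem[0x28]=0xf0, mem[0x06]=0xcb

MEM[0x13,0x28,0x06] = 8f f0 cb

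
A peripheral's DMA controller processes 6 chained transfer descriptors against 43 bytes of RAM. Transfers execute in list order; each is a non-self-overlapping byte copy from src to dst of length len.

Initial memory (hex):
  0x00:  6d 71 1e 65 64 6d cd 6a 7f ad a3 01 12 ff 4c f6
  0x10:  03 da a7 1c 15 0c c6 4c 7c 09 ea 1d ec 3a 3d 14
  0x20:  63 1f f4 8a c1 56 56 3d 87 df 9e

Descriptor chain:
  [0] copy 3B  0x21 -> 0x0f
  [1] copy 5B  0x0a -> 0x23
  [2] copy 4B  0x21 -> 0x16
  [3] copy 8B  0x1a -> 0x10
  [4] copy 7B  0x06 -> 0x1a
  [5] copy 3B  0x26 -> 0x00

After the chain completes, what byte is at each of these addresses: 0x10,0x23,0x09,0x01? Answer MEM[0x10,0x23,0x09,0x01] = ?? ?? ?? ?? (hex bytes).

[0] 0x21->0x0f len=3 : 1f f4 8a
[1] 0x0a->0x23 len=5 : a3 01 12 ff 4c
[2] 0x21->0x16 len=4 : 1f f4 a3 01
[3] 0x1a->0x10 len=8 : ea 1d ec 3a 3d 14 63 1f
[4] 0x06->0x1a len=7 : cd 6a 7f ad a3 01 12
[5] 0x26->0x00 len=3 : ff 4c 87
query mem[0x10]=0xea, mem[0x23]=0xa3, mem[0x09]=0xad, mem[0x01]=0x4c

MEM[0x10,0x23,0x09,0x01] = ea a3 ad 4c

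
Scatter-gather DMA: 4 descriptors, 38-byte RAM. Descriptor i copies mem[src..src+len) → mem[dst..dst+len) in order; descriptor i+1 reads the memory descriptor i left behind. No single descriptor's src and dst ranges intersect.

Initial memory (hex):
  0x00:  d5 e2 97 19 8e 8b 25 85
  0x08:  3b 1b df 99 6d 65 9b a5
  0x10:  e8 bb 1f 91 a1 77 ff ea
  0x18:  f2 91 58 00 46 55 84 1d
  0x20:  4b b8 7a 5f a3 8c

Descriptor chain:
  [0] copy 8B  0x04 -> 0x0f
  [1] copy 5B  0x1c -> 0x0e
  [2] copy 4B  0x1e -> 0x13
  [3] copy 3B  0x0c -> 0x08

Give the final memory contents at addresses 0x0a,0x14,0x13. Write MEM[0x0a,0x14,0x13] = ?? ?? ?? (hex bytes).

MEM[0x0a,0x14,0x13] = 46 1d 84

  after D0: wrote 8B at 0x0f = 8e8b25853b1bdf99
  after D1: wrote 5B at 0x0e = 4655841d4b
  after D2: wrote 4B at 0x13 = 841d4bb8
  after D3: wrote 3B at 0x08 = 6d6546
query mem[0x0a]=0x46, mem[0x14]=0x1d, mem[0x13]=0x84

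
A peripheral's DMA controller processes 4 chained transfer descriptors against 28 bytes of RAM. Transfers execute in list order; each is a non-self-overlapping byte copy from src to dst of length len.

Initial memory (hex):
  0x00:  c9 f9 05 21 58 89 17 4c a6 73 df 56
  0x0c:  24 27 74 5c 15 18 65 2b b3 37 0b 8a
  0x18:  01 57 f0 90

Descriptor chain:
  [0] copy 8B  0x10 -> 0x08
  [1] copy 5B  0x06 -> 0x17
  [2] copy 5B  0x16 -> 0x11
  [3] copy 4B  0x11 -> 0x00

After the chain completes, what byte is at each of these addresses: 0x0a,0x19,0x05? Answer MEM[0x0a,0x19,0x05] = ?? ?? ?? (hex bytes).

MEM[0x0a,0x19,0x05] = 65 15 89

#0 dst[0x08+8] := {0x15,0x18,0x65,0x2b,0xb3,0x37,0x0b,0x8a}
#1 dst[0x17+5] := {0x17,0x4c,0x15,0x18,0x65}
#2 dst[0x11+5] := {0x0b,0x17,0x4c,0x15,0x18}
#3 dst[0x00+4] := {0x0b,0x17,0x4c,0x15}
query mem[0x0a]=0x65, mem[0x19]=0x15, mem[0x05]=0x89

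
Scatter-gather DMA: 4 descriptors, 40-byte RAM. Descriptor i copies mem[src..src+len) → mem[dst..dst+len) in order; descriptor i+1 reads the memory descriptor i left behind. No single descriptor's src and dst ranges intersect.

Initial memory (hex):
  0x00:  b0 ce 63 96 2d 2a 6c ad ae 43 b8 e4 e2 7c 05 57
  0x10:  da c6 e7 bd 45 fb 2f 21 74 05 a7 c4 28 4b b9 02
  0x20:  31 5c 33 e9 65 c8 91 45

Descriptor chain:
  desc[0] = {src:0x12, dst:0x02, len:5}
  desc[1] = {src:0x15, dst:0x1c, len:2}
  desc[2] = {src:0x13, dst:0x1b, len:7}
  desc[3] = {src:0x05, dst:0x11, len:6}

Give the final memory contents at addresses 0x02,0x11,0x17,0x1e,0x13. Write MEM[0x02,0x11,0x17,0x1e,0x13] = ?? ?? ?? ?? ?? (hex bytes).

#0 dst[0x02+5] := {0xe7,0xbd,0x45,0xfb,0x2f}
#1 dst[0x1c+2] := {0xfb,0x2f}
#2 dst[0x1b+7] := {0xbd,0x45,0xfb,0x2f,0x21,0x74,0x05}
#3 dst[0x11+6] := {0xfb,0x2f,0xad,0xae,0x43,0xb8}
query mem[0x02]=0xe7, mem[0x11]=0xfb, mem[0x17]=0x21, mem[0x1e]=0x2f, mem[0x13]=0xad

MEM[0x02,0x11,0x17,0x1e,0x13] = e7 fb 21 2f ad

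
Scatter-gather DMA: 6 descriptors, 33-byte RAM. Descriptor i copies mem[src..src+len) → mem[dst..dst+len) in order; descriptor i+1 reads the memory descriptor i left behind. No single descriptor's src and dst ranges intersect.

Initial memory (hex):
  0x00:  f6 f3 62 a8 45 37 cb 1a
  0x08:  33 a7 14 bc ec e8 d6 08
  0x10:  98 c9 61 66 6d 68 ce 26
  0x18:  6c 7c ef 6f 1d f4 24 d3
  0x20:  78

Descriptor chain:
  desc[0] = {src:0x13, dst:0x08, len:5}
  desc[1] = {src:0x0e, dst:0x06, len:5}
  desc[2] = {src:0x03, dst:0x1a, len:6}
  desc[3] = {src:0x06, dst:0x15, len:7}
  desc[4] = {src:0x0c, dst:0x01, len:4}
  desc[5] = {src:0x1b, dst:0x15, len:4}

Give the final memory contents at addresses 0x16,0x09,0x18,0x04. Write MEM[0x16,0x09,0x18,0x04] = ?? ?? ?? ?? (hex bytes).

MEM[0x16,0x09,0x18,0x04] = 37 c9 08 08

[0] 0x13->0x08 len=5 : 66 6d 68 ce 26
[1] 0x0e->0x06 len=5 : d6 08 98 c9 61
[2] 0x03->0x1a len=6 : a8 45 37 d6 08 98
[3] 0x06->0x15 len=7 : d6 08 98 c9 61 ce 26
[4] 0x0c->0x01 len=4 : 26 e8 d6 08
[5] 0x1b->0x15 len=4 : 26 37 d6 08
query mem[0x16]=0x37, mem[0x09]=0xc9, mem[0x18]=0x08, mem[0x04]=0x08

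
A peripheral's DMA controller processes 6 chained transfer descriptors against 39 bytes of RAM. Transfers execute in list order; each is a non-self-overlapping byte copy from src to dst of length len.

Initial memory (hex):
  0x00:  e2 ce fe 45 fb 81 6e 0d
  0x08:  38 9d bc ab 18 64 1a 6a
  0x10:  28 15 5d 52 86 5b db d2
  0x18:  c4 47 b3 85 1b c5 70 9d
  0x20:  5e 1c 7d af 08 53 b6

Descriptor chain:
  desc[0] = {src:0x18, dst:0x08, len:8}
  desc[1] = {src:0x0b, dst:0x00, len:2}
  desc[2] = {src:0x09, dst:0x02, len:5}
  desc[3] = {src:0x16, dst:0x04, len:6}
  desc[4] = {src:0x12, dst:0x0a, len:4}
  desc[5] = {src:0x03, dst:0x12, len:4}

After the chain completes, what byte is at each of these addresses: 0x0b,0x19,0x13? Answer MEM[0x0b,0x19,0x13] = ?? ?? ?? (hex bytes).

[0] 0x18->0x08 len=8 : c4 47 b3 85 1b c5 70 9d
[1] 0x0b->0x00 len=2 : 85 1b
[2] 0x09->0x02 len=5 : 47 b3 85 1b c5
[3] 0x16->0x04 len=6 : db d2 c4 47 b3 85
[4] 0x12->0x0a len=4 : 5d 52 86 5b
[5] 0x03->0x12 len=4 : b3 db d2 c4
query mem[0x0b]=0x52, mem[0x19]=0x47, mem[0x13]=0xdb

MEM[0x0b,0x19,0x13] = 52 47 db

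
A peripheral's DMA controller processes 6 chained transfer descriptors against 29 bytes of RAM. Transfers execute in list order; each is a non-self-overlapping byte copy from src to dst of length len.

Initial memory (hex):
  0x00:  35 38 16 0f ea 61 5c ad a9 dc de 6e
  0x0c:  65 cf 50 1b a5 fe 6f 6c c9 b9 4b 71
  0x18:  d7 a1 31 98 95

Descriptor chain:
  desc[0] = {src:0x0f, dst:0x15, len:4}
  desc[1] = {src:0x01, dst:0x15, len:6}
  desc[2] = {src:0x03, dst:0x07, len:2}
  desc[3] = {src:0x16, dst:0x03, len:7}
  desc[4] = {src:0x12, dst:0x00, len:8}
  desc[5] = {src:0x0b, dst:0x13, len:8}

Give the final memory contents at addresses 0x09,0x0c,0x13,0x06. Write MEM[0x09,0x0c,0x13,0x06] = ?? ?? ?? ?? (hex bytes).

[0] 0x0f->0x15 len=4 : 1b a5 fe 6f
[1] 0x01->0x15 len=6 : 38 16 0f ea 61 5c
[2] 0x03->0x07 len=2 : 0f ea
[3] 0x16->0x03 len=7 : 16 0f ea 61 5c 98 95
[4] 0x12->0x00 len=8 : 6f 6c c9 38 16 0f ea 61
[5] 0x0b->0x13 len=8 : 6e 65 cf 50 1b a5 fe 6f
query mem[0x09]=0x95, mem[0x0c]=0x65, mem[0x13]=0x6e, mem[0x06]=0xea

MEM[0x09,0x0c,0x13,0x06] = 95 65 6e ea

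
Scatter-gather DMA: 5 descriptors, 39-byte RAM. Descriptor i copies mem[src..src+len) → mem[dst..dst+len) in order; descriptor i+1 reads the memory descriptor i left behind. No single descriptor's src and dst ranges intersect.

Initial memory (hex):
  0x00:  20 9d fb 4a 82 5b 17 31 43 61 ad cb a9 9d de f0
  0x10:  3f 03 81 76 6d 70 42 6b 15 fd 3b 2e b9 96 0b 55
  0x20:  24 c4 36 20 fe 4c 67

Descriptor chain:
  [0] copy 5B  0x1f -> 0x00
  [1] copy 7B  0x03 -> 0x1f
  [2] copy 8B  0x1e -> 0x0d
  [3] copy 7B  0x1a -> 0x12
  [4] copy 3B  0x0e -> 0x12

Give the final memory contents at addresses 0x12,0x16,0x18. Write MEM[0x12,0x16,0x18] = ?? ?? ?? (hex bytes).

MEM[0x12,0x16,0x18] = 36 0b 20

[0] 0x1f->0x00 len=5 : 55 24 c4 36 20
[1] 0x03->0x1f len=7 : 36 20 5b 17 31 43 61
[2] 0x1e->0x0d len=8 : 0b 36 20 5b 17 31 43 61
[3] 0x1a->0x12 len=7 : 3b 2e b9 96 0b 36 20
[4] 0x0e->0x12 len=3 : 36 20 5b
query mem[0x12]=0x36, mem[0x16]=0x0b, mem[0x18]=0x20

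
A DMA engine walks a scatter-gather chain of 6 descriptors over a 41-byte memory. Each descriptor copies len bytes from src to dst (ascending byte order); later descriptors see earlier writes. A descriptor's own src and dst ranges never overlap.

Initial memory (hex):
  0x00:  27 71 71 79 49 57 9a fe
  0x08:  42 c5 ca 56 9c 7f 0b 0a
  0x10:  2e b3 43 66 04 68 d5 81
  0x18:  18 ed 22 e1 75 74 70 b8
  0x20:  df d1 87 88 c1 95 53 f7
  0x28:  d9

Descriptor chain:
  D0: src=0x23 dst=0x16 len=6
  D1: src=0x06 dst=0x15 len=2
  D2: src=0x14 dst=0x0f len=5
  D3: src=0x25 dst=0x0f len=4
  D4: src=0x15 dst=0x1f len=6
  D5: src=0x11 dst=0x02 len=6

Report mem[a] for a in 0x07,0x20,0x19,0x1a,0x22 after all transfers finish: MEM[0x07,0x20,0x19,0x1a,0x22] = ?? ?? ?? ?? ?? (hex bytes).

MEM[0x07,0x20,0x19,0x1a,0x22] = fe fe 53 f7 95

D0: mem[0x16..0x1b] <- [88 c1 95 53 f7 d9]
D1: mem[0x15..0x16] <- [9a fe]
D2: mem[0x0f..0x13] <- [04 9a fe c1 95]
D3: mem[0x0f..0x12] <- [95 53 f7 d9]
D4: mem[0x1f..0x24] <- [9a fe c1 95 53 f7]
D5: mem[0x02..0x07] <- [f7 d9 95 04 9a fe]
query mem[0x07]=0xfe, mem[0x20]=0xfe, mem[0x19]=0x53, mem[0x1a]=0xf7, mem[0x22]=0x95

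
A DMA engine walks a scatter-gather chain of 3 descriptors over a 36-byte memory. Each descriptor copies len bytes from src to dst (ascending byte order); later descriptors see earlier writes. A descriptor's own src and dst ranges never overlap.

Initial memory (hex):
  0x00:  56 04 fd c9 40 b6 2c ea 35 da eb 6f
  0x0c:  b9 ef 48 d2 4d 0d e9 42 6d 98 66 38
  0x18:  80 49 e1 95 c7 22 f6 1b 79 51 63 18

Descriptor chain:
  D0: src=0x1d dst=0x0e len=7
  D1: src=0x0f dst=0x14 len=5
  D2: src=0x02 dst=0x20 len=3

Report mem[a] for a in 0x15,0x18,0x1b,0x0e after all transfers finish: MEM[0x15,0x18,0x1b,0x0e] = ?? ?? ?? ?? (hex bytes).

D0: mem[0x0e..0x14] <- [22 f6 1b 79 51 63 18]
D1: mem[0x14..0x18] <- [f6 1b 79 51 63]
D2: mem[0x20..0x22] <- [fd c9 40]
query mem[0x15]=0x1b, mem[0x18]=0x63, mem[0x1b]=0x95, mem[0x0e]=0x22

MEM[0x15,0x18,0x1b,0x0e] = 1b 63 95 22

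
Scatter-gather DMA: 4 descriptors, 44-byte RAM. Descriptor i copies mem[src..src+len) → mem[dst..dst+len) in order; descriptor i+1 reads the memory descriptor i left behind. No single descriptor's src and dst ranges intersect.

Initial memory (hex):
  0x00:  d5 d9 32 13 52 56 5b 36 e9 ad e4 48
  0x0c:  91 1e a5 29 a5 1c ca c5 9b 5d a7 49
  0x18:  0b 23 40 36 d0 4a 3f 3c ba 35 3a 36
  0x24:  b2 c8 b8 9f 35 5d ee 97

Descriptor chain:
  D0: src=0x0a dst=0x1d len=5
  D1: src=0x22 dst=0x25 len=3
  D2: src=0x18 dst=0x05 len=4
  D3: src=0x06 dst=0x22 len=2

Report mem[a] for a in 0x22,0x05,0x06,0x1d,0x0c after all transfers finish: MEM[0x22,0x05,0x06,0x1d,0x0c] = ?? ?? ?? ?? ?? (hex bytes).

[0] 0x0a->0x1d len=5 : e4 48 91 1e a5
[1] 0x22->0x25 len=3 : 3a 36 b2
[2] 0x18->0x05 len=4 : 0b 23 40 36
[3] 0x06->0x22 len=2 : 23 40
query mem[0x22]=0x23, mem[0x05]=0x0b, mem[0x06]=0x23, mem[0x1d]=0xe4, mem[0x0c]=0x91

MEM[0x22,0x05,0x06,0x1d,0x0c] = 23 0b 23 e4 91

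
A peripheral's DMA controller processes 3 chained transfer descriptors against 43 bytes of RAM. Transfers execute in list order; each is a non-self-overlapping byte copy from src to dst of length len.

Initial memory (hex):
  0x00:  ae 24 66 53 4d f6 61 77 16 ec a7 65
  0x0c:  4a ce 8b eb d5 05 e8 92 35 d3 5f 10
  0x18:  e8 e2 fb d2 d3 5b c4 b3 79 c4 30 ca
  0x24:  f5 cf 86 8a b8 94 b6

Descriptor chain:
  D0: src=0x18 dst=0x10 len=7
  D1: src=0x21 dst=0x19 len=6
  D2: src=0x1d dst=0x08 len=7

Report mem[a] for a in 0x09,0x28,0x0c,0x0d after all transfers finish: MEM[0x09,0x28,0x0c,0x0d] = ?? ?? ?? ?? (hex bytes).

[0] 0x18->0x10 len=7 : e8 e2 fb d2 d3 5b c4
[1] 0x21->0x19 len=6 : c4 30 ca f5 cf 86
[2] 0x1d->0x08 len=7 : cf 86 b3 79 c4 30 ca
query mem[0x09]=0x86, mem[0x28]=0xb8, mem[0x0c]=0xc4, mem[0x0d]=0x30

MEM[0x09,0x28,0x0c,0x0d] = 86 b8 c4 30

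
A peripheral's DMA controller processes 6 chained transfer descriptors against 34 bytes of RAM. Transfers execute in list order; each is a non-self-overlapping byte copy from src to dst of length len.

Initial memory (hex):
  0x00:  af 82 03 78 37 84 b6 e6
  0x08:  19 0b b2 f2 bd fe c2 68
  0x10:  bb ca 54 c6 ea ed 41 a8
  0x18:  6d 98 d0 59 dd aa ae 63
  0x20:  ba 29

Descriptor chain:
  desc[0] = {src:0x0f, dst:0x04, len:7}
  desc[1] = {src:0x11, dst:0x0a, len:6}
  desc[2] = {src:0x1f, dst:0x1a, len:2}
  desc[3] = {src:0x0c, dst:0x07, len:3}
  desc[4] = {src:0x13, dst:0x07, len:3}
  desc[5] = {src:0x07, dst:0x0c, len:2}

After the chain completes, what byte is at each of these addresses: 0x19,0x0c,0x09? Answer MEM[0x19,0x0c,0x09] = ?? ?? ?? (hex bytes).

#0 dst[0x04+7] := {0x68,0xbb,0xca,0x54,0xc6,0xea,0xed}
#1 dst[0x0a+6] := {0xca,0x54,0xc6,0xea,0xed,0x41}
#2 dst[0x1a+2] := {0x63,0xba}
#3 dst[0x07+3] := {0xc6,0xea,0xed}
#4 dst[0x07+3] := {0xc6,0xea,0xed}
#5 dst[0x0c+2] := {0xc6,0xea}
query mem[0x19]=0x98, mem[0x0c]=0xc6, mem[0x09]=0xed

MEM[0x19,0x0c,0x09] = 98 c6 ed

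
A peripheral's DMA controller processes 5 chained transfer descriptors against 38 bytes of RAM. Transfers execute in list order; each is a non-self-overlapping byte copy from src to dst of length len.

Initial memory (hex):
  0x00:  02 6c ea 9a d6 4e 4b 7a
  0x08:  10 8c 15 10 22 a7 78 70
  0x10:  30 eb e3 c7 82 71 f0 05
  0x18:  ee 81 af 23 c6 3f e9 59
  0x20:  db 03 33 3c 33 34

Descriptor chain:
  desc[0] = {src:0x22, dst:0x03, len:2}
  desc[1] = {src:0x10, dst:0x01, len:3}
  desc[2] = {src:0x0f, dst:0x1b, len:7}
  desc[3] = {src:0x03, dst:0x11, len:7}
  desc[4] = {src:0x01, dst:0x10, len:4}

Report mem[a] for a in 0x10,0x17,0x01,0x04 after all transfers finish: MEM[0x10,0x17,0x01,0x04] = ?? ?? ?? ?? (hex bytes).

#0 dst[0x03+2] := {0x33,0x3c}
#1 dst[0x01+3] := {0x30,0xeb,0xe3}
#2 dst[0x1b+7] := {0x70,0x30,0xeb,0xe3,0xc7,0x82,0x71}
#3 dst[0x11+7] := {0xe3,0x3c,0x4e,0x4b,0x7a,0x10,0x8c}
#4 dst[0x10+4] := {0x30,0xeb,0xe3,0x3c}
query mem[0x10]=0x30, mem[0x17]=0x8c, mem[0x01]=0x30, mem[0x04]=0x3c

MEM[0x10,0x17,0x01,0x04] = 30 8c 30 3c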